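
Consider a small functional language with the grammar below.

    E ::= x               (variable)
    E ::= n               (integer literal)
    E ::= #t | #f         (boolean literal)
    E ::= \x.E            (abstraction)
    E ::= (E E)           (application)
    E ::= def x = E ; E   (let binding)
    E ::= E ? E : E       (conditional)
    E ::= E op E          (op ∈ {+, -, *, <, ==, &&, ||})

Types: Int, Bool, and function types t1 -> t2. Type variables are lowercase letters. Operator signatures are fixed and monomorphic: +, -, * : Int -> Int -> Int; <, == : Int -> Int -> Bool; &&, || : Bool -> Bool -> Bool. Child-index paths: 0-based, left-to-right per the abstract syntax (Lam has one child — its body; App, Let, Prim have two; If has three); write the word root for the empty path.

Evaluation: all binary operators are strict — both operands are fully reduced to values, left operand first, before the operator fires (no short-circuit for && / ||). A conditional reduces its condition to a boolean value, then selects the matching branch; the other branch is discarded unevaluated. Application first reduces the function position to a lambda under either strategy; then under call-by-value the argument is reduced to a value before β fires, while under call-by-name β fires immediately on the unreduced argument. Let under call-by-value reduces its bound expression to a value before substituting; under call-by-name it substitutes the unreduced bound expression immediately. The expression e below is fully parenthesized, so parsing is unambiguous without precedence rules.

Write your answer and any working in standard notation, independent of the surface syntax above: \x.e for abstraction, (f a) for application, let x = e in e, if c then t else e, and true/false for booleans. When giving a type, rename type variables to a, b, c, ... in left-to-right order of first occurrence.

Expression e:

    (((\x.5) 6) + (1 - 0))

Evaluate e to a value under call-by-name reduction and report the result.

Answer: 6

Working:
step 0: (((\x.5) 6) + (1 - 0))
step 1: [beta@0] (5 + (1 - 0))
step 2: [delta@1] (5 + 1)
step 3: [delta@root] 6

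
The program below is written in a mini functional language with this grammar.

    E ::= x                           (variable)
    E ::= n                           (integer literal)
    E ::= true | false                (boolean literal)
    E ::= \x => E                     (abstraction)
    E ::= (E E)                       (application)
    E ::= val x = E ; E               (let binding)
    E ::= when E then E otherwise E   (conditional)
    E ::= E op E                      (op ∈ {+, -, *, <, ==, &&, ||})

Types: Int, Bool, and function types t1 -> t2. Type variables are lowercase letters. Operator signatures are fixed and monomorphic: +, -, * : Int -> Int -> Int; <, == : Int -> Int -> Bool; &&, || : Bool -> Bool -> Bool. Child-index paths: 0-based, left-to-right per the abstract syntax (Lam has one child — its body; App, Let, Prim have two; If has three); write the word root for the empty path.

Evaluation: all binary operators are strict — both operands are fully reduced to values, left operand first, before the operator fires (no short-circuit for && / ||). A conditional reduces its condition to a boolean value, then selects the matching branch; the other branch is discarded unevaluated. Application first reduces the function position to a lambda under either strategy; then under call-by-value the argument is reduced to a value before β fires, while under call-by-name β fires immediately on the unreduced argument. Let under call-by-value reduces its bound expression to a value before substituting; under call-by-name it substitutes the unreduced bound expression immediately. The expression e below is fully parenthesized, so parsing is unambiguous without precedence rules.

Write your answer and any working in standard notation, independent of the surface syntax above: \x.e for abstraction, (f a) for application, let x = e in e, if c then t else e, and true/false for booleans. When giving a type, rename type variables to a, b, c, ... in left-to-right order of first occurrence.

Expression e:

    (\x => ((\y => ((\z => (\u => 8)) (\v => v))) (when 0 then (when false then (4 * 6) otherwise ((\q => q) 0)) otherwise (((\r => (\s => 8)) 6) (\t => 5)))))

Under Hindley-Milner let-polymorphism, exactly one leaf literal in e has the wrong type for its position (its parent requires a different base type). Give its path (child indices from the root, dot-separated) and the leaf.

Derivation:
\u._ : d -> Int
\z._ : c -> d -> Int
v : e
\v._ : e -> e
  unify c -> d -> Int ~ (e -> e) -> f
  unify c ~ e -> e
  unify d -> Int ~ f
_ _ : d -> Int
\y._ : b -> d -> Int
  unify Int ~ Bool
  FAIL: mismatch Int ~ Bool

Answer: 0.1.0 : 0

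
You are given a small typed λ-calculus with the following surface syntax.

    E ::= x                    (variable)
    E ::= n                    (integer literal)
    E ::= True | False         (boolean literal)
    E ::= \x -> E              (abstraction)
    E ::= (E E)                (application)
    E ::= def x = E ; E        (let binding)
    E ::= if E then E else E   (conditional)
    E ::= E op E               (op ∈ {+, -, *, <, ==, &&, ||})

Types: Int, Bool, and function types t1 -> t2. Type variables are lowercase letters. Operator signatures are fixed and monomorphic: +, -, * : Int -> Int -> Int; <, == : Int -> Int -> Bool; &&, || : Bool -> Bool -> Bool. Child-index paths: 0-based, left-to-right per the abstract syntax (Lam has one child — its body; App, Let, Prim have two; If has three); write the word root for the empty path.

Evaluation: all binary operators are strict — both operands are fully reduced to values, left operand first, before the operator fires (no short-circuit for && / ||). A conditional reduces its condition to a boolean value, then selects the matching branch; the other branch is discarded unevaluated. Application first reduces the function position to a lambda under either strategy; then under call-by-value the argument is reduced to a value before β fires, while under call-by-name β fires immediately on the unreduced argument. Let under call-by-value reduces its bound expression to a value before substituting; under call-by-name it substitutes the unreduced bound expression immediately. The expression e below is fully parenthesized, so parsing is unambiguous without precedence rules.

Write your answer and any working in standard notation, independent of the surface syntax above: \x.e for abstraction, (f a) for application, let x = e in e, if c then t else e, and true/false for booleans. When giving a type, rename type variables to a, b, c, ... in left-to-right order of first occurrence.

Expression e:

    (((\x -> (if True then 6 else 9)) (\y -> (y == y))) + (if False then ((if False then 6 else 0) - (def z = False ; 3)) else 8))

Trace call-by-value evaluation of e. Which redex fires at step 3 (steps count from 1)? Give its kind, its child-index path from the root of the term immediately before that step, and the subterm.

Answer: if at 1 : (if false then ((if false then 6 else 0) - (let z = false in 3)) else 8)

Derivation:
step 0: (((\x.(if true then 6 else 9)) (\y.(y == y))) + (if false then ((if false then 6 else 0) - (let z = false in 3)) else 8))
step 1: [beta@0] ((if true then 6 else 9) + (if false then ((if false then 6 else 0) - (let z = false in 3)) else 8))
step 2: [if@0] (6 + (if false then ((if false then 6 else 0) - (let z = false in 3)) else 8))
step 3: [if@1] (6 + 8)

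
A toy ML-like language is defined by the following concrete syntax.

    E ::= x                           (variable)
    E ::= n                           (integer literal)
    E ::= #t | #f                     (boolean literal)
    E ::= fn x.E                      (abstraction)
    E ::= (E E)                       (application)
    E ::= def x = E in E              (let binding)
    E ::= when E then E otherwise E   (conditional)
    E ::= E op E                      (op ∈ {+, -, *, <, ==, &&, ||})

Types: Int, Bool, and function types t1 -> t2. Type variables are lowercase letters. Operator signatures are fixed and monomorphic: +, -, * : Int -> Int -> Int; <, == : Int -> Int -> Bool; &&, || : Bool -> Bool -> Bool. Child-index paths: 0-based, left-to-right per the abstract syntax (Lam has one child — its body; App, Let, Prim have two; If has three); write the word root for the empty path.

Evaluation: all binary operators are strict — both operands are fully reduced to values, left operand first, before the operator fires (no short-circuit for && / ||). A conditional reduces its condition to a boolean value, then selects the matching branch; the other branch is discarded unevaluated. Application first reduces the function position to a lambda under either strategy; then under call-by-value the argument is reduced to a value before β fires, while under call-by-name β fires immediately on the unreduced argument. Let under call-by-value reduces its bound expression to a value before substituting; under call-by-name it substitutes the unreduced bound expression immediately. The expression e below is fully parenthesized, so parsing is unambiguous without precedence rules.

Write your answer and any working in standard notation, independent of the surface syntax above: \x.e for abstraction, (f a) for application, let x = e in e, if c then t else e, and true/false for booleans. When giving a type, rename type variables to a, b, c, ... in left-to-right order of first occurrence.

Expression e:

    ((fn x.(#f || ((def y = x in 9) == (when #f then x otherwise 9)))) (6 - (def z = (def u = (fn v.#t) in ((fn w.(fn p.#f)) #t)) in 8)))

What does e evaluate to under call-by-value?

Trace:
step 0: ((\x.(false || ((let y = x in 9) == (if false then x else 9)))) (6 - (let z = (let u = (\v.true) in ((\w.(\p.false)) true)) in 8)))
step 1: [let@1.1.0] ((\x.(false || ((let y = x in 9) == (if false then x else 9)))) (6 - (let z = ((\w.(\p.false)) true) in 8)))
step 2: [beta@1.1.0] ((\x.(false || ((let y = x in 9) == (if false then x else 9)))) (6 - (let z = (\p.false) in 8)))
step 3: [let@1.1] ((\x.(false || ((let y = x in 9) == (if false then x else 9)))) (6 - 8))
step 4: [delta@1] ((\x.(false || ((let y = x in 9) == (if false then x else 9)))) -2)
step 5: [beta@root] (false || ((let y = -2 in 9) == (if false then -2 else 9)))
step 6: [let@1.0] (false || (9 == (if false then -2 else 9)))
step 7: [if@1.1] (false || (9 == 9))
step 8: [delta@1] (false || true)
step 9: [delta@root] true

Answer: true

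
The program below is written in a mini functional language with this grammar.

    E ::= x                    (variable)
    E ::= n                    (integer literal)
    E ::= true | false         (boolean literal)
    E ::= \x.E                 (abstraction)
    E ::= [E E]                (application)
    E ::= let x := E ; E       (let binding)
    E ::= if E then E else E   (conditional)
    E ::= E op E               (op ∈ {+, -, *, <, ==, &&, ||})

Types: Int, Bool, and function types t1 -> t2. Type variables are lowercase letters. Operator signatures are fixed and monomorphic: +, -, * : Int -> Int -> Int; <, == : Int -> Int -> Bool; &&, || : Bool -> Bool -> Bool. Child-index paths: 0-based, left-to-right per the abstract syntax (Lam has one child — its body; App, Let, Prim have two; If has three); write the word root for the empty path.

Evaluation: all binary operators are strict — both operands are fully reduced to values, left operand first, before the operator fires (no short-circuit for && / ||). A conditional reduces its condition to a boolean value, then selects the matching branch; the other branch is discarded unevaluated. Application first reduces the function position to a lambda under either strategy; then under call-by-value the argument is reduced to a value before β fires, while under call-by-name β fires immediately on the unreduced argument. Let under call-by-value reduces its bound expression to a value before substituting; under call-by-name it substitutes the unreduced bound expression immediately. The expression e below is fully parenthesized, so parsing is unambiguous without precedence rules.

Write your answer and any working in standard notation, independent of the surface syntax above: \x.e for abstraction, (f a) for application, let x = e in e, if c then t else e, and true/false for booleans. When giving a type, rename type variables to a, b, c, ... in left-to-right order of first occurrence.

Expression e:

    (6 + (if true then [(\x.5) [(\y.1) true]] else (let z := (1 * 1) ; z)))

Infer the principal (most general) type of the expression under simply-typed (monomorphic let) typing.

Working:
  unify Int ~ Int
  unify Bool ~ Bool
\x._ : a -> Int
\y._ : b -> Int
  unify b -> Int ~ Bool -> c
  unify b ~ Bool
  unify Int ~ c
_ _ : Int
  unify a -> Int ~ Int -> d
  unify a ~ Int
  unify Int ~ d
_ _ : Int
  unify Int ~ Int
  unify Int ~ Int
let z : Int
z : Int
  unify Int ~ Int
  unify Int ~ Int

Answer: Int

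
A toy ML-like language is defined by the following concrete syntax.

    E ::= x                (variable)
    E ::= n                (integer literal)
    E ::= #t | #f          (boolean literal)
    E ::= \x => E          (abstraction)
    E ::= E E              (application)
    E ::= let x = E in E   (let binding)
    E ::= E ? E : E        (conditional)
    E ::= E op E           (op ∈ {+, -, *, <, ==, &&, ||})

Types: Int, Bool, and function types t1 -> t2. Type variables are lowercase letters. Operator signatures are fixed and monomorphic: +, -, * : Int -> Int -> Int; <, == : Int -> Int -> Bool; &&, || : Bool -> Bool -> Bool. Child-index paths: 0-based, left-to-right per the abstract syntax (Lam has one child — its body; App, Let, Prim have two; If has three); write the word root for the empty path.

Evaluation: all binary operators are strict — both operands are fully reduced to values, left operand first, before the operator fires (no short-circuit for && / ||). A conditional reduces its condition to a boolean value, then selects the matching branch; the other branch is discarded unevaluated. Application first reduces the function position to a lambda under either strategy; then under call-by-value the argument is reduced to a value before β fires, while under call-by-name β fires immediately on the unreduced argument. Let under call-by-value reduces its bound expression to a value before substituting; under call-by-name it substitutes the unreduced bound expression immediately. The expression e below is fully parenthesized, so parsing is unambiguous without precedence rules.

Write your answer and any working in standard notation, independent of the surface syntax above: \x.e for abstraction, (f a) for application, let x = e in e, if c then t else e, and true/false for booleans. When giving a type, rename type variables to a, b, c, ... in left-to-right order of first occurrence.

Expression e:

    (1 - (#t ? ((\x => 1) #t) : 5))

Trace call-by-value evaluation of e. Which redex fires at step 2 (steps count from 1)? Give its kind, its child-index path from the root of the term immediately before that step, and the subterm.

Answer: beta at 1 : ((\x.1) true)

Derivation:
step 0: (1 - (if true then ((\x.1) true) else 5))
step 1: [if@1] (1 - ((\x.1) true))
step 2: [beta@1] (1 - 1)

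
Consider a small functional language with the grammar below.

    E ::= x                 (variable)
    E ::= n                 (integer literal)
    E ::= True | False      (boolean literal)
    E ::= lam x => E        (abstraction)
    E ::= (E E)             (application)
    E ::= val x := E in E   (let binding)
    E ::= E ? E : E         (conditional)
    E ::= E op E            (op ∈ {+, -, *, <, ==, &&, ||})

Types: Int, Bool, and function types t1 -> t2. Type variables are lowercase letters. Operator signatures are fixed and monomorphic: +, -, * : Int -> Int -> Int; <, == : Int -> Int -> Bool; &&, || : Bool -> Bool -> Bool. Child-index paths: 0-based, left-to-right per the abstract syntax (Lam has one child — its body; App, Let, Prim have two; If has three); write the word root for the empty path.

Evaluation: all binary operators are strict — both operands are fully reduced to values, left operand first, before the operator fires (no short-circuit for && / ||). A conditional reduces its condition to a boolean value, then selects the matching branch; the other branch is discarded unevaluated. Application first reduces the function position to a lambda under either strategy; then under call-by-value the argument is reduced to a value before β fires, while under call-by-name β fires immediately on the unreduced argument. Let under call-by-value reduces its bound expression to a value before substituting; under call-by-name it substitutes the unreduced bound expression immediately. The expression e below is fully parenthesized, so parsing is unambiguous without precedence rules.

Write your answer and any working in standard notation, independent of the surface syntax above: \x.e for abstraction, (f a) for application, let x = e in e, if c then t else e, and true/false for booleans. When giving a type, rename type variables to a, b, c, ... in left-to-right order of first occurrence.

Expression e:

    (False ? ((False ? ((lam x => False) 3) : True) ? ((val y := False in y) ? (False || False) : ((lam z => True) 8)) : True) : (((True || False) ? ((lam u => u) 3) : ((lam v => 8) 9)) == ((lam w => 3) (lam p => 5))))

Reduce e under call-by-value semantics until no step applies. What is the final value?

Working:
step 0: (if false then (if (if false then ((\x.false) 3) else true) then (if (let y = false in y) then (false || false) else ((\z.true) 8)) else true) else ((if (true || false) then ((\u.u) 3) else ((\v.8) 9)) == ((\w.3) (\p.5))))
step 1: [if@root] ((if (true || false) then ((\u.u) 3) else ((\v.8) 9)) == ((\w.3) (\p.5)))
step 2: [delta@0.0] ((if true then ((\u.u) 3) else ((\v.8) 9)) == ((\w.3) (\p.5)))
step 3: [if@0] (((\u.u) 3) == ((\w.3) (\p.5)))
step 4: [beta@0] (3 == ((\w.3) (\p.5)))
step 5: [beta@1] (3 == 3)
step 6: [delta@root] true

Answer: true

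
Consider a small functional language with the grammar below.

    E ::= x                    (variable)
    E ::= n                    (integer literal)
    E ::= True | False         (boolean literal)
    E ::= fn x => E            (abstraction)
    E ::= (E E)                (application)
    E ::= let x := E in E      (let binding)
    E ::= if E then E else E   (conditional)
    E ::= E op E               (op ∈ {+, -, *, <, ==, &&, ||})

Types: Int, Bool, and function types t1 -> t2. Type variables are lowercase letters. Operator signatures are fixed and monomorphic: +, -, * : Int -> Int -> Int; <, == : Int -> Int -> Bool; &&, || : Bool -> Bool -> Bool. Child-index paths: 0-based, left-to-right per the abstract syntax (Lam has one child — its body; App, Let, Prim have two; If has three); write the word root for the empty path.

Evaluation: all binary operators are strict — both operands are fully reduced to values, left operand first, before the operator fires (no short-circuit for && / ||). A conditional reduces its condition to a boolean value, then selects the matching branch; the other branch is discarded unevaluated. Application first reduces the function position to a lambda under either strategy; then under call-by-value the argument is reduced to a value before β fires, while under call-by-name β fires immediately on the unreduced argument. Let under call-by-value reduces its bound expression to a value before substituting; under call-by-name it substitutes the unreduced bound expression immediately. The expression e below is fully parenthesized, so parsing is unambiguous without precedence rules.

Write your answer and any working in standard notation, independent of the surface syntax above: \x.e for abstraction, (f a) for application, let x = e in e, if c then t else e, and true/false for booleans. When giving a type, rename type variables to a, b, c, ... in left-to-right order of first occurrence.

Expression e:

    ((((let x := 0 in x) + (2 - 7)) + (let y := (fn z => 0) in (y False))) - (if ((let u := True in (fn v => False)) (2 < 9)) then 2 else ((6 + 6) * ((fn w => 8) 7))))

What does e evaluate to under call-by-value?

Answer: -101

Trace:
step 0: ((((let x = 0 in x) + (2 - 7)) + (let y = (\z.0) in (y false))) - (if ((let u = true in (\v.false)) (2 < 9)) then 2 else ((6 + 6) * ((\w.8) 7))))
step 1: [let@0.0.0] (((0 + (2 - 7)) + (let y = (\z.0) in (y false))) - (if ((let u = true in (\v.false)) (2 < 9)) then 2 else ((6 + 6) * ((\w.8) 7))))
step 2: [delta@0.0.1] (((0 + -5) + (let y = (\z.0) in (y false))) - (if ((let u = true in (\v.false)) (2 < 9)) then 2 else ((6 + 6) * ((\w.8) 7))))
step 3: [delta@0.0] ((-5 + (let y = (\z.0) in (y false))) - (if ((let u = true in (\v.false)) (2 < 9)) then 2 else ((6 + 6) * ((\w.8) 7))))
step 4: [let@0.1] ((-5 + ((\z.0) false)) - (if ((let u = true in (\v.false)) (2 < 9)) then 2 else ((6 + 6) * ((\w.8) 7))))
step 5: [beta@0.1] ((-5 + 0) - (if ((let u = true in (\v.false)) (2 < 9)) then 2 else ((6 + 6) * ((\w.8) 7))))
step 6: [delta@0] (-5 - (if ((let u = true in (\v.false)) (2 < 9)) then 2 else ((6 + 6) * ((\w.8) 7))))
step 7: [let@1.0.0] (-5 - (if ((\v.false) (2 < 9)) then 2 else ((6 + 6) * ((\w.8) 7))))
step 8: [delta@1.0.1] (-5 - (if ((\v.false) true) then 2 else ((6 + 6) * ((\w.8) 7))))
step 9: [beta@1.0] (-5 - (if false then 2 else ((6 + 6) * ((\w.8) 7))))
step 10: [if@1] (-5 - ((6 + 6) * ((\w.8) 7)))
step 11: [delta@1.0] (-5 - (12 * ((\w.8) 7)))
step 12: [beta@1.1] (-5 - (12 * 8))
step 13: [delta@1] (-5 - 96)
step 14: [delta@root] -101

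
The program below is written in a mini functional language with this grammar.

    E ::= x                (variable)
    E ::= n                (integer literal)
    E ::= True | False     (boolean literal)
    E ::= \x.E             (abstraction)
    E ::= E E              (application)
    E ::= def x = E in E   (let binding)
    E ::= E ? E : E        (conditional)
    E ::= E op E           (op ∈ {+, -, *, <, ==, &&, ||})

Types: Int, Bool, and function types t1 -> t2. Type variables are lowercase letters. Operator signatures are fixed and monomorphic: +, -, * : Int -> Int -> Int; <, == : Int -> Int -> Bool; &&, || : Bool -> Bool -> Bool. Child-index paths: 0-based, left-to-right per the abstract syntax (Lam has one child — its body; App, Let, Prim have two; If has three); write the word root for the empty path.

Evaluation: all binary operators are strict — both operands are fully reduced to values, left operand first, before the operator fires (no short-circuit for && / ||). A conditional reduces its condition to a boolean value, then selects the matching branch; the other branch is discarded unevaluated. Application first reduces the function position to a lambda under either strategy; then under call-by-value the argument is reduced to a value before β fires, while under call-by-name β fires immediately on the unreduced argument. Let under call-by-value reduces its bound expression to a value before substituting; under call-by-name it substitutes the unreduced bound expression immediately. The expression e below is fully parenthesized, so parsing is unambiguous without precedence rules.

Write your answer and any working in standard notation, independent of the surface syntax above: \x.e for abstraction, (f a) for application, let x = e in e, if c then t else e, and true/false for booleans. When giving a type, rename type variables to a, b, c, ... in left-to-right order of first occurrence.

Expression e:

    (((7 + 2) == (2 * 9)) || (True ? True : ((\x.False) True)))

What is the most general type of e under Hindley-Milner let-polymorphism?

Derivation:
  unify Int ~ Int
  unify Int ~ Int
  unify Int ~ Int
  unify Int ~ Int
  unify Int ~ Int
  unify Int ~ Int
  unify Bool ~ Bool
  unify Bool ~ Bool
\x._ : a -> Bool
  unify a -> Bool ~ Bool -> b
  unify a ~ Bool
  unify Bool ~ b
_ _ : Bool
  unify Bool ~ Bool
  unify Bool ~ Bool

Answer: Bool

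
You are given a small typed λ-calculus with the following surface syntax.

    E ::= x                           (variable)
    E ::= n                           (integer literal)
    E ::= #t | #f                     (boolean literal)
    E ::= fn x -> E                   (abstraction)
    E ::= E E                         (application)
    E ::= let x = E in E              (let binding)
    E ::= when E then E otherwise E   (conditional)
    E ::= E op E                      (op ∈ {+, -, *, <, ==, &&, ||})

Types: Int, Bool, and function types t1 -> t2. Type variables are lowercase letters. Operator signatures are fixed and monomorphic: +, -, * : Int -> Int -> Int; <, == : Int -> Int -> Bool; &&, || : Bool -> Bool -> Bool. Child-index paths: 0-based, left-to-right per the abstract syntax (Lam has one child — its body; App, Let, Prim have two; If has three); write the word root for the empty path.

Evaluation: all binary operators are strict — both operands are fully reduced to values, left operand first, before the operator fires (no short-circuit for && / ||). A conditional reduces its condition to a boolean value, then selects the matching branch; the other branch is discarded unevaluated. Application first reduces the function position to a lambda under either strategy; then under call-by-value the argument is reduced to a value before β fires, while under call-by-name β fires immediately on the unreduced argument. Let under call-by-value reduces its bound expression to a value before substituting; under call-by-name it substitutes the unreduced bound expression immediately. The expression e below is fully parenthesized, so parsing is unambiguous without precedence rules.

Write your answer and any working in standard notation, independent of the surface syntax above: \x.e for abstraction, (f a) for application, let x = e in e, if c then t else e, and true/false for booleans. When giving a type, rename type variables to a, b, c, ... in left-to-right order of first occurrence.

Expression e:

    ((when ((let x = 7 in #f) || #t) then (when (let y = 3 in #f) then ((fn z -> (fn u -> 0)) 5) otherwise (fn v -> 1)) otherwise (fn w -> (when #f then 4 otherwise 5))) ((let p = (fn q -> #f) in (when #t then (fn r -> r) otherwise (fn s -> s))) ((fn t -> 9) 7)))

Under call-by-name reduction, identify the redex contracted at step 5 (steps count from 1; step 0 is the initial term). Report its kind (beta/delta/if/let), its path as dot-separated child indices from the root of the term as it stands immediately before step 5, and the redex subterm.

Answer: if at 0 : (if false then ((\z.(\u.0)) 5) else (\v.1))

Trace:
step 0: ((if ((let x = 7 in false) || true) then (if (let y = 3 in false) then ((\z.(\u.0)) 5) else (\v.1)) else (\w.(if false then 4 else 5))) ((let p = (\q.false) in (if true then (\r.r) else (\s.s))) ((\t.9) 7)))
step 1: [let@0.0.0] ((if (false || true) then (if (let y = 3 in false) then ((\z.(\u.0)) 5) else (\v.1)) else (\w.(if false then 4 else 5))) ((let p = (\q.false) in (if true then (\r.r) else (\s.s))) ((\t.9) 7)))
step 2: [delta@0.0] ((if true then (if (let y = 3 in false) then ((\z.(\u.0)) 5) else (\v.1)) else (\w.(if false then 4 else 5))) ((let p = (\q.false) in (if true then (\r.r) else (\s.s))) ((\t.9) 7)))
step 3: [if@0] ((if (let y = 3 in false) then ((\z.(\u.0)) 5) else (\v.1)) ((let p = (\q.false) in (if true then (\r.r) else (\s.s))) ((\t.9) 7)))
step 4: [let@0.0] ((if false then ((\z.(\u.0)) 5) else (\v.1)) ((let p = (\q.false) in (if true then (\r.r) else (\s.s))) ((\t.9) 7)))
step 5: [if@0] ((\v.1) ((let p = (\q.false) in (if true then (\r.r) else (\s.s))) ((\t.9) 7)))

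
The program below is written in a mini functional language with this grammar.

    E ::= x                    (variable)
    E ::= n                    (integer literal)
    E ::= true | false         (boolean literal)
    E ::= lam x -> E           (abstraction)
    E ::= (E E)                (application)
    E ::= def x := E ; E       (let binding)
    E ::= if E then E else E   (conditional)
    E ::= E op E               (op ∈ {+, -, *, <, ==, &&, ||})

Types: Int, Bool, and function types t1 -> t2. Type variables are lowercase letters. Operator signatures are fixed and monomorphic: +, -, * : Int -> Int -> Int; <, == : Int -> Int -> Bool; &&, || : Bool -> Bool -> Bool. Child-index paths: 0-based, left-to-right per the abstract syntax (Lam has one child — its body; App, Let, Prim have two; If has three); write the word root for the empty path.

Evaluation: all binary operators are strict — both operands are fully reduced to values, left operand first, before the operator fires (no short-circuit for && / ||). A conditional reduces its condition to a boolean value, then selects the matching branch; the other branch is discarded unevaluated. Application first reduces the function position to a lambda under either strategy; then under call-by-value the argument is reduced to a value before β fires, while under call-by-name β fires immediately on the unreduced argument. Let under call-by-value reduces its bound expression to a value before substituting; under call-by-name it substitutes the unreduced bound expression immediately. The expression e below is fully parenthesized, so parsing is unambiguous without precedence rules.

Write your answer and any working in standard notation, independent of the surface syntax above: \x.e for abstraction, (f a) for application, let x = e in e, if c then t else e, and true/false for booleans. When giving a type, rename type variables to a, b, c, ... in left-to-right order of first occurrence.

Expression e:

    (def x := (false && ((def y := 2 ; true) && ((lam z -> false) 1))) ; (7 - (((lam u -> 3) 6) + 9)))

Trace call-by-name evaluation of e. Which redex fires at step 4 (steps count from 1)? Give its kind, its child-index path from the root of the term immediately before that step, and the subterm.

Working:
step 0: (let x = (false && ((let y = 2 in true) && ((\z.false) 1))) in (7 - (((\u.3) 6) + 9)))
step 1: [let@root] (7 - (((\u.3) 6) + 9))
step 2: [beta@1.0] (7 - (3 + 9))
step 3: [delta@1] (7 - 12)
step 4: [delta@root] -5

Answer: delta at root : (7 - 12)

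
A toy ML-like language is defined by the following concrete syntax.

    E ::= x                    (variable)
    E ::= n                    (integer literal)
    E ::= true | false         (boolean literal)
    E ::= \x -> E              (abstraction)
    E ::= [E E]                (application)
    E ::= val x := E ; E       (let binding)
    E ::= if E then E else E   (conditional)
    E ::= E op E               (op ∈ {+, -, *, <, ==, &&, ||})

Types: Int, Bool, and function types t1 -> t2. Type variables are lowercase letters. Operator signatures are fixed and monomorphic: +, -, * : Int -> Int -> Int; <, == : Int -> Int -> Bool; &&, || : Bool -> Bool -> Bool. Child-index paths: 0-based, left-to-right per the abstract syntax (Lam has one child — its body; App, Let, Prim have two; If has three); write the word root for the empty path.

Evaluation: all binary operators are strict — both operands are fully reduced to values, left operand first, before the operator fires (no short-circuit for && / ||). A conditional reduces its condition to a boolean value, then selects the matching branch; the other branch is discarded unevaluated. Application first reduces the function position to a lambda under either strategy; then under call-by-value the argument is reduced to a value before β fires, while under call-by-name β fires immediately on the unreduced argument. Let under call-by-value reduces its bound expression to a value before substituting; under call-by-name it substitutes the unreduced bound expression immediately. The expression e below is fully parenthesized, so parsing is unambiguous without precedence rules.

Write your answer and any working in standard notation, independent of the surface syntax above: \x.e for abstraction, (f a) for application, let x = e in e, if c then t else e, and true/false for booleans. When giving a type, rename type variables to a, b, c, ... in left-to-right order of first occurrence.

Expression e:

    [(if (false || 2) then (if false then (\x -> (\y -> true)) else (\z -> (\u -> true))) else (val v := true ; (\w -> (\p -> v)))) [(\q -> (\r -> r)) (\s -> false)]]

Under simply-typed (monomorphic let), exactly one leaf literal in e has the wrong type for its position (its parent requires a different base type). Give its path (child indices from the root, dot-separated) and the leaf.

Derivation:
  unify Bool ~ Bool
  unify Int ~ Bool
  FAIL: mismatch Int ~ Bool

Answer: 0.0.1 : 2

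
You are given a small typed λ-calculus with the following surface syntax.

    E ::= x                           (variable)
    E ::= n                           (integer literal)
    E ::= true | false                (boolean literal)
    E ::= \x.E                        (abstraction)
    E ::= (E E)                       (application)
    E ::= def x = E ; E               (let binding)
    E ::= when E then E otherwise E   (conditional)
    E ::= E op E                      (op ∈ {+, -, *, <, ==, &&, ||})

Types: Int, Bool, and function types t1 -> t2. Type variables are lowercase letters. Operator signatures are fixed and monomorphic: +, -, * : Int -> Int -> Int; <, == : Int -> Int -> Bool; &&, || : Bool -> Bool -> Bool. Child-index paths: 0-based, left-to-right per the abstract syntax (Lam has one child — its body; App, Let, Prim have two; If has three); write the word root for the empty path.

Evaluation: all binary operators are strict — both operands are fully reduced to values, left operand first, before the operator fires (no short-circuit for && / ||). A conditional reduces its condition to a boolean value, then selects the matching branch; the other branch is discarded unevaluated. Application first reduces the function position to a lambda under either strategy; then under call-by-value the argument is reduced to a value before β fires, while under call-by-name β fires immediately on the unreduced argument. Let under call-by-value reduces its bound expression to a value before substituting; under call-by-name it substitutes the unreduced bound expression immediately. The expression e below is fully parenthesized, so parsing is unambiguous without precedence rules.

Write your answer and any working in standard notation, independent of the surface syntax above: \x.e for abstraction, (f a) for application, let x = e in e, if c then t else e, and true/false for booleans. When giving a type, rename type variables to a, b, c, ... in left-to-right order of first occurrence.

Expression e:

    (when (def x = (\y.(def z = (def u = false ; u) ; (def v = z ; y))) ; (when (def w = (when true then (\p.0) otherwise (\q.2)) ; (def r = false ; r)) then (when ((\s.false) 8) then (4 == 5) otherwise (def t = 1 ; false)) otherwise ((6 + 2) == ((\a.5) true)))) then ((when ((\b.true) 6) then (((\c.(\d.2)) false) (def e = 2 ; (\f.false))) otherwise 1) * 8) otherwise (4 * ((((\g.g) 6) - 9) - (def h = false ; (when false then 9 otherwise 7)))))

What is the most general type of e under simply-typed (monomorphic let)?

Trace:
let u : Bool
u : Bool
let z : Bool
z : Bool
let v : Bool
y : a
\y._ : a -> a
let x : a -> a
  unify Bool ~ Bool
\p._ : b -> Int
\q._ : c -> Int
  unify b -> Int ~ c -> Int
  unify b ~ c
  unify Int ~ Int
let w : c -> Int
let r : Bool
r : Bool
  unify Bool ~ Bool
\s._ : d -> Bool
  unify d -> Bool ~ Int -> e
  unify d ~ Int
  unify Bool ~ e
_ _ : Bool
  unify Bool ~ Bool
  unify Int ~ Int
  unify Int ~ Int
let t : Int
  unify Bool ~ Bool
  unify Int ~ Int
  unify Int ~ Int
  unify Int ~ Int
\a._ : f -> Int
  unify f -> Int ~ Bool -> g
  unify f ~ Bool
  unify Int ~ g
_ _ : Int
  unify Int ~ Int
  unify Bool ~ Bool
  unify Bool ~ Bool
\b._ : h -> Bool
  unify h -> Bool ~ Int -> i
  unify h ~ Int
  unify Bool ~ i
_ _ : Bool
  unify Bool ~ Bool
\d._ : k -> Int
\c._ : j -> k -> Int
  unify j -> k -> Int ~ Bool -> l
  unify j ~ Bool
  unify k -> Int ~ l
_ _ : k -> Int
let e : Int
\f._ : m -> Bool
  unify k -> Int ~ (m -> Bool) -> n
  unify k ~ m -> Bool
  unify Int ~ n
_ _ : Int
  unify Int ~ Int
  unify Int ~ Int
  unify Int ~ Int
  unify Int ~ Int
g : o
\g._ : o -> o
  unify o -> o ~ Int -> p
  unify o ~ Int
  unify Int ~ p
_ _ : Int
  unify Int ~ Int
  unify Int ~ Int
  unify Int ~ Int
let h : Bool
  unify Bool ~ Bool
  unify Int ~ Int
  unify Int ~ Int
  unify Int ~ Int
  unify Int ~ Int

Answer: Int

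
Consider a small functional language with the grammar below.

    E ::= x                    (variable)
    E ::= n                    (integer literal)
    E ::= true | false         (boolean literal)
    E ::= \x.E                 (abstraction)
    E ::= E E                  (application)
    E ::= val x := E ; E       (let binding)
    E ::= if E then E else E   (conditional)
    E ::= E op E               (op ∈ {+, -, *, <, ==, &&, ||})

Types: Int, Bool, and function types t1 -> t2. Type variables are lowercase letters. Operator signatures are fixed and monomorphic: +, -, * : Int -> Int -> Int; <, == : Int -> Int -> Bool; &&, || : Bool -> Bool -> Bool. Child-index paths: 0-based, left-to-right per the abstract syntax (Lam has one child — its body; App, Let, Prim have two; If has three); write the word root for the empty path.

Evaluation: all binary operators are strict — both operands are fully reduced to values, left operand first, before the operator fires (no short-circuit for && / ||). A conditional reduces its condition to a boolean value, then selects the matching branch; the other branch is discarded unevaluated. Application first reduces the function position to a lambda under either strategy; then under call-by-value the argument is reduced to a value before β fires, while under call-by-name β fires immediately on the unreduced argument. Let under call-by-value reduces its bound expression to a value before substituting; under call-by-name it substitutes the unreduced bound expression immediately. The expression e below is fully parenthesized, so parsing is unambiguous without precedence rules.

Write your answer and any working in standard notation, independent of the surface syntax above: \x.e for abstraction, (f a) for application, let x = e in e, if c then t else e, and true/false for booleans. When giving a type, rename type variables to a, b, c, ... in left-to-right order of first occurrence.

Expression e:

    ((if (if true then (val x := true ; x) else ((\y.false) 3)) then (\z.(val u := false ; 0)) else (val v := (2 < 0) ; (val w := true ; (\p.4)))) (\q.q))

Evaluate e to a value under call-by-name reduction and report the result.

Derivation:
step 0: ((if (if true then (let x = true in x) else ((\y.false) 3)) then (\z.(let u = false in 0)) else (let v = (2 < 0) in (let w = true in (\p.4)))) (\q.q))
step 1: [if@0.0] ((if (let x = true in x) then (\z.(let u = false in 0)) else (let v = (2 < 0) in (let w = true in (\p.4)))) (\q.q))
step 2: [let@0.0] ((if true then (\z.(let u = false in 0)) else (let v = (2 < 0) in (let w = true in (\p.4)))) (\q.q))
step 3: [if@0] ((\z.(let u = false in 0)) (\q.q))
step 4: [beta@root] (let u = false in 0)
step 5: [let@root] 0

Answer: 0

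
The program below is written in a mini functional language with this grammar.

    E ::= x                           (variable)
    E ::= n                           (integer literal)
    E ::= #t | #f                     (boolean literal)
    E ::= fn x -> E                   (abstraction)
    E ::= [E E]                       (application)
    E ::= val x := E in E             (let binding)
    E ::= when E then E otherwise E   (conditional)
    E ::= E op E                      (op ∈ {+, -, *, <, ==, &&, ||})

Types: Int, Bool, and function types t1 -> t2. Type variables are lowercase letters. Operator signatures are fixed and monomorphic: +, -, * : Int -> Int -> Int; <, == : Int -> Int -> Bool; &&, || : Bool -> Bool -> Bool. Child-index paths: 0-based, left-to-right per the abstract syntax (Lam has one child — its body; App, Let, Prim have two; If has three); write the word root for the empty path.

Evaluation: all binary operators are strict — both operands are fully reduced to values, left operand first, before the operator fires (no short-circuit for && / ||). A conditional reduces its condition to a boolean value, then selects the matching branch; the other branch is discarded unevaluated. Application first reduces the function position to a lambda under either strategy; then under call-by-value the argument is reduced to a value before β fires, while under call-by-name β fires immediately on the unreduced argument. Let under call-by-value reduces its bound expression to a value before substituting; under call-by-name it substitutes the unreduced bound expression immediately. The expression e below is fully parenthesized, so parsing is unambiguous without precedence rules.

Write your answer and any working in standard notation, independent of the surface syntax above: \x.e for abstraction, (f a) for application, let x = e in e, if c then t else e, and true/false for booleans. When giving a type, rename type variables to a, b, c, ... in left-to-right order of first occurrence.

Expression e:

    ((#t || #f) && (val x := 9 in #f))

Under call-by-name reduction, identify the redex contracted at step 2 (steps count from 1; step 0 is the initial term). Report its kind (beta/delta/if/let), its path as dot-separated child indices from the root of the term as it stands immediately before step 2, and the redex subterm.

Answer: let at 1 : (let x = 9 in false)

Trace:
step 0: ((true || false) && (let x = 9 in false))
step 1: [delta@0] (true && (let x = 9 in false))
step 2: [let@1] (true && false)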